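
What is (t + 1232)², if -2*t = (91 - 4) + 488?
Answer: 3568321/4 ≈ 8.9208e+5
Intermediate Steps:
t = -575/2 (t = -((91 - 4) + 488)/2 = -(87 + 488)/2 = -½*575 = -575/2 ≈ -287.50)
(t + 1232)² = (-575/2 + 1232)² = (1889/2)² = 3568321/4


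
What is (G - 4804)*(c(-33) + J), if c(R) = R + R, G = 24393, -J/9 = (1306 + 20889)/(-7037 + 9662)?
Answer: -487119663/175 ≈ -2.7835e+6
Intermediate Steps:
J = -13317/175 (J = -9*(1306 + 20889)/(-7037 + 9662) = -199755/2625 = -9*4439/525 = -13317/175 ≈ -76.097)
c(R) = 2*R
(G - 4804)*(c(-33) + J) = (24393 - 4804)*(2*(-33) - 13317/175) = 19589*(-66 - 13317/175) = 19589*(-24867/175) = -487119663/175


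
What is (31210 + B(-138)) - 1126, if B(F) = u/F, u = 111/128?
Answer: 177134555/5888 ≈ 30084.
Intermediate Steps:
u = 111/128 (u = 111*(1/128) = 111/128 ≈ 0.86719)
B(F) = 111/(128*F)
(31210 + B(-138)) - 1126 = (31210 + (111/128)/(-138)) - 1126 = (31210 + (111/128)*(-1/138)) - 1126 = (31210 - 37/5888) - 1126 = 183764443/5888 - 1126 = 177134555/5888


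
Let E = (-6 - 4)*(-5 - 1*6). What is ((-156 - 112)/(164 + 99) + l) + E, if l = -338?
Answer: -60232/263 ≈ -229.02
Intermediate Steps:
E = 110 (E = -10*(-5 - 6) = -10*(-11) = 110)
((-156 - 112)/(164 + 99) + l) + E = ((-156 - 112)/(164 + 99) - 338) + 110 = (-268/263 - 338) + 110 = -89162/263 + 110 = -60232/263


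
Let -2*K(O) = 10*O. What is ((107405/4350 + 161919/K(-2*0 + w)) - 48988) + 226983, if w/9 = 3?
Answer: 153833653/870 ≈ 1.7682e+5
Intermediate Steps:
w = 27 (w = 9*3 = 27)
K(O) = -5*O
((107405/4350 + 161919/K(-2*0 + w)) - 48988) + 226983 = ((107405/4350 + 161919/((-5*(-2*0 + 27)))) - 48988) + 226983 = ((107405*(1/4350) + 161919/((-5*(0 + 27)))) - 48988) + 226983 = ((21481/870 + 161919/((-5*27))) - 48988) + 226983 = ((21481/870 + 161919/(-135)) - 48988) + 226983 = ((21481/870 + 161919*(-1/135)) - 48988) + 226983 = ((21481/870 - 5997/5) - 48988) + 226983 = (-1021997/870 - 48988) + 226983 = -43641557/870 + 226983 = 153833653/870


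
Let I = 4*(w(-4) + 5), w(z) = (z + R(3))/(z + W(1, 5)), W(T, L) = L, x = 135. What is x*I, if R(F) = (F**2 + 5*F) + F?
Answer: 15120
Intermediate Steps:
R(F) = F**2 + 6*F
w(z) = (27 + z)/(5 + z) (w(z) = (z + 3*(6 + 3))/(z + 5) = (z + 3*9)/(5 + z) = (z + 27)/(5 + z) = (27 + z)/(5 + z))
I = 112 (I = 4*((27 - 4)/(5 - 4) + 5) = 4*(23/1 + 5) = 4*(1*23 + 5) = 4*(23 + 5) = 4*28 = 112)
x*I = 135*112 = 15120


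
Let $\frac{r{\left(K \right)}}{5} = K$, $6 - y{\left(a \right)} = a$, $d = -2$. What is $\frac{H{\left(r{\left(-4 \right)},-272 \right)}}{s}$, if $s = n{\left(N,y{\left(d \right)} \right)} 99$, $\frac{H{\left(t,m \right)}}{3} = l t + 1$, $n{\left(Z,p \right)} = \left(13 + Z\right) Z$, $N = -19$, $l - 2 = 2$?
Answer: $- \frac{79}{3762} \approx -0.020999$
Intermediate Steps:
$y{\left(a \right)} = 6 - a$
$l = 4$ ($l = 2 + 2 = 4$)
$r{\left(K \right)} = 5 K$
$n{\left(Z,p \right)} = Z \left(13 + Z\right)$
$H{\left(t,m \right)} = 3 + 12 t$ ($H{\left(t,m \right)} = 3 \left(4 t + 1\right) = 3 \left(1 + 4 t\right) = 3 + 12 t$)
$s = 11286$ ($s = - 19 \left(13 - 19\right) 99 = \left(-19\right) \left(-6\right) 99 = 114 \cdot 99 = 11286$)
$\frac{H{\left(r{\left(-4 \right)},-272 \right)}}{s} = \frac{3 + 12 \cdot 5 \left(-4\right)}{11286} = \left(3 + 12 \left(-20\right)\right) \frac{1}{11286} = \left(3 - 240\right) \frac{1}{11286} = \left(-237\right) \frac{1}{11286} = - \frac{79}{3762}$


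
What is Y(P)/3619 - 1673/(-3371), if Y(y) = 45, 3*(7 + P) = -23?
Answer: 6206282/12199649 ≈ 0.50873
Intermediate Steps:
P = -44/3 (P = -7 + (⅓)*(-23) = -7 - 23/3 = -44/3 ≈ -14.667)
Y(P)/3619 - 1673/(-3371) = 45/3619 - 1673/(-3371) = 45*(1/3619) - 1673*(-1/3371) = 45/3619 + 1673/3371 = 6206282/12199649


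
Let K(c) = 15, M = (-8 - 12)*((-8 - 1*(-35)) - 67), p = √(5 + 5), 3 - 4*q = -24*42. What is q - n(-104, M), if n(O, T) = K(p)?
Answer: 951/4 ≈ 237.75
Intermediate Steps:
q = 1011/4 (q = ¾ - (-6)*42 = ¾ - ¼*(-1008) = ¾ + 252 = 1011/4 ≈ 252.75)
p = √10 ≈ 3.1623
M = 800 (M = -20*((-8 + 35) - 67) = -20*(27 - 67) = -20*(-40) = 800)
n(O, T) = 15
q - n(-104, M) = 1011/4 - 1*15 = 1011/4 - 15 = 951/4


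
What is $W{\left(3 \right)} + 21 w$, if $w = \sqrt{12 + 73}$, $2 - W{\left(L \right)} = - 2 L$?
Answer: $8 + 21 \sqrt{85} \approx 201.61$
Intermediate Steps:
$W{\left(L \right)} = 2 + 2 L$ ($W{\left(L \right)} = 2 - - 2 L = 2 + 2 L$)
$w = \sqrt{85} \approx 9.2195$
$W{\left(3 \right)} + 21 w = \left(2 + 2 \cdot 3\right) + 21 \sqrt{85} = \left(2 + 6\right) + 21 \sqrt{85} = 8 + 21 \sqrt{85}$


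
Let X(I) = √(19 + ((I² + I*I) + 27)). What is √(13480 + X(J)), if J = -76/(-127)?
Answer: √(217418920 + 127*√753486)/127 ≈ 116.13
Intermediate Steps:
J = 76/127 (J = -76*(-1/127) = 76/127 ≈ 0.59842)
X(I) = √(46 + 2*I²) (X(I) = √(19 + ((I² + I²) + 27)) = √(19 + (2*I² + 27)) = √(19 + (27 + 2*I²)) = √(46 + 2*I²))
√(13480 + X(J)) = √(13480 + √(46 + 2*(76/127)²)) = √(13480 + √(46 + 2*(5776/16129))) = √(13480 + √(46 + 11552/16129)) = √(13480 + √(753486/16129)) = √(13480 + √753486/127)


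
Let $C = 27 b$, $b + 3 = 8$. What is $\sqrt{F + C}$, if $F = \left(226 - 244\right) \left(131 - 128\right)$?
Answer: $9$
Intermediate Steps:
$b = 5$ ($b = -3 + 8 = 5$)
$C = 135$ ($C = 27 \cdot 5 = 135$)
$F = -54$ ($F = \left(-18\right) 3 = -54$)
$\sqrt{F + C} = \sqrt{-54 + 135} = \sqrt{81} = 9$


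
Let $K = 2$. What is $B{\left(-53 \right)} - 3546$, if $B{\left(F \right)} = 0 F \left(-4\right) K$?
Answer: $-3546$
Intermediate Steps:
$B{\left(F \right)} = 0$ ($B{\left(F \right)} = 0 F \left(-4\right) 2 = 0 - 4 F 2 = 0 \left(- 8 F\right) = 0$)
$B{\left(-53 \right)} - 3546 = 0 - 3546 = -3546$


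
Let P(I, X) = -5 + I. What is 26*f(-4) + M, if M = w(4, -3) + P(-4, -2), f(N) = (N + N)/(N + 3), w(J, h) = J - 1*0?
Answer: 203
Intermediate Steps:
w(J, h) = J (w(J, h) = J + 0 = J)
f(N) = 2*N/(3 + N) (f(N) = (2*N)/(3 + N) = 2*N/(3 + N))
M = -5 (M = 4 + (-5 - 4) = 4 - 9 = -5)
26*f(-4) + M = 26*(2*(-4)/(3 - 4)) - 5 = 26*(2*(-4)/(-1)) - 5 = 26*(2*(-4)*(-1)) - 5 = 26*8 - 5 = 208 - 5 = 203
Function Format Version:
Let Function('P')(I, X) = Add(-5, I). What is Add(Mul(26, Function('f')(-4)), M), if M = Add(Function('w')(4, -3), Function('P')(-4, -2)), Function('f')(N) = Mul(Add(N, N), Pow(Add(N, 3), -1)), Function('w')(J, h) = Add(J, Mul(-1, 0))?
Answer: 203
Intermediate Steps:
Function('w')(J, h) = J (Function('w')(J, h) = Add(J, 0) = J)
Function('f')(N) = Mul(2, N, Pow(Add(3, N), -1)) (Function('f')(N) = Mul(Mul(2, N), Pow(Add(3, N), -1)) = Mul(2, N, Pow(Add(3, N), -1)))
M = -5 (M = Add(4, Add(-5, -4)) = Add(4, -9) = -5)
Add(Mul(26, Function('f')(-4)), M) = Add(Mul(26, Mul(2, -4, Pow(Add(3, -4), -1))), -5) = Add(Mul(26, Mul(2, -4, Pow(-1, -1))), -5) = Add(Mul(26, Mul(2, -4, -1)), -5) = Add(Mul(26, 8), -5) = Add(208, -5) = 203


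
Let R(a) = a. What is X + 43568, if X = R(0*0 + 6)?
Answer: 43574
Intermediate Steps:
X = 6 (X = 0*0 + 6 = 0 + 6 = 6)
X + 43568 = 6 + 43568 = 43574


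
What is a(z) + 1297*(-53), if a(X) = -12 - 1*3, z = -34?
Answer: -68756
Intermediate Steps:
a(X) = -15 (a(X) = -12 - 3 = -15)
a(z) + 1297*(-53) = -15 + 1297*(-53) = -15 - 68741 = -68756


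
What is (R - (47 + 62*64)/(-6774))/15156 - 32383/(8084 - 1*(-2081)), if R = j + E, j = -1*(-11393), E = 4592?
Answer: -2223925864127/1043607452760 ≈ -2.1310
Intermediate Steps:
j = 11393
R = 15985 (R = 11393 + 4592 = 15985)
(R - (47 + 62*64)/(-6774))/15156 - 32383/(8084 - 1*(-2081)) = (15985 - (47 + 62*64)/(-6774))/15156 - 32383/(8084 - 1*(-2081)) = (15985 - (47 + 3968)*(-1)/6774)*(1/15156) - 32383/(8084 + 2081) = (15985 - 4015*(-1)/6774)*(1/15156) - 32383/10165 = (15985 - 1*(-4015/6774))*(1/15156) - 32383*1/10165 = (15985 + 4015/6774)*(1/15156) - 32383/10165 = (108286405/6774)*(1/15156) - 32383/10165 = 108286405/102666744 - 32383/10165 = -2223925864127/1043607452760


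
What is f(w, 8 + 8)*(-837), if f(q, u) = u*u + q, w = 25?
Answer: -235197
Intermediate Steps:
f(q, u) = q + u² (f(q, u) = u² + q = q + u²)
f(w, 8 + 8)*(-837) = (25 + (8 + 8)²)*(-837) = (25 + 16²)*(-837) = (25 + 256)*(-837) = 281*(-837) = -235197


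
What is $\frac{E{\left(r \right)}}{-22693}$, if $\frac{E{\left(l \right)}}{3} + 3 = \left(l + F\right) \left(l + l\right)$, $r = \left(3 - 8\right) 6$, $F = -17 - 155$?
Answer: $- \frac{36351}{22693} \approx -1.6019$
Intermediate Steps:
$F = -172$
$r = -30$ ($r = \left(-5\right) 6 = -30$)
$E{\left(l \right)} = -9 + 6 l \left(-172 + l\right)$ ($E{\left(l \right)} = -9 + 3 \left(l - 172\right) \left(l + l\right) = -9 + 3 \left(-172 + l\right) 2 l = -9 + 3 \cdot 2 l \left(-172 + l\right) = -9 + 6 l \left(-172 + l\right)$)
$\frac{E{\left(r \right)}}{-22693} = \frac{-9 - -30960 + 6 \left(-30\right)^{2}}{-22693} = \left(-9 + 30960 + 6 \cdot 900\right) \left(- \frac{1}{22693}\right) = \left(-9 + 30960 + 5400\right) \left(- \frac{1}{22693}\right) = 36351 \left(- \frac{1}{22693}\right) = - \frac{36351}{22693}$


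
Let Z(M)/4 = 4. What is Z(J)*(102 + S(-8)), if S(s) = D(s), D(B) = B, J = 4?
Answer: 1504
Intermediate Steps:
Z(M) = 16 (Z(M) = 4*4 = 16)
S(s) = s
Z(J)*(102 + S(-8)) = 16*(102 - 8) = 16*94 = 1504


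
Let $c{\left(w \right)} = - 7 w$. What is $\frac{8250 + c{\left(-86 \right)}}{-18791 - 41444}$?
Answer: $- \frac{8852}{60235} \approx -0.14696$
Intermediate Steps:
$\frac{8250 + c{\left(-86 \right)}}{-18791 - 41444} = \frac{8250 - -602}{-18791 - 41444} = \frac{8250 + 602}{-60235} = 8852 \left(- \frac{1}{60235}\right) = - \frac{8852}{60235}$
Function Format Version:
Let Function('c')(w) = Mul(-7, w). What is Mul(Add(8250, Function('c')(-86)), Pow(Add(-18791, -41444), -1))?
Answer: Rational(-8852, 60235) ≈ -0.14696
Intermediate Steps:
Mul(Add(8250, Function('c')(-86)), Pow(Add(-18791, -41444), -1)) = Mul(Add(8250, Mul(-7, -86)), Pow(Add(-18791, -41444), -1)) = Mul(Add(8250, 602), Pow(-60235, -1)) = Mul(8852, Rational(-1, 60235)) = Rational(-8852, 60235)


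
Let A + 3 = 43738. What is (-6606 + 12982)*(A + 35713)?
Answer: 506560448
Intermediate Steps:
A = 43735 (A = -3 + 43738 = 43735)
(-6606 + 12982)*(A + 35713) = (-6606 + 12982)*(43735 + 35713) = 6376*79448 = 506560448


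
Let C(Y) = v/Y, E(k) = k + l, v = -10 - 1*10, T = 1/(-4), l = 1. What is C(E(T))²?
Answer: 6400/9 ≈ 711.11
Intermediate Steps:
T = -¼ (T = 1*(-¼) = -¼ ≈ -0.25000)
v = -20 (v = -10 - 10 = -20)
E(k) = 1 + k (E(k) = k + 1 = 1 + k)
C(Y) = -20/Y
C(E(T))² = (-20/(1 - ¼))² = (-20/¾)² = (-20*4/3)² = (-80/3)² = 6400/9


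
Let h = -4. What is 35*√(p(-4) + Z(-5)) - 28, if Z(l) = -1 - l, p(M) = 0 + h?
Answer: -28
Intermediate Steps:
p(M) = -4 (p(M) = 0 - 4 = -4)
35*√(p(-4) + Z(-5)) - 28 = 35*√(-4 + (-1 - 1*(-5))) - 28 = 35*√(-4 + (-1 + 5)) - 28 = 35*√(-4 + 4) - 28 = 35*√0 - 28 = 35*0 - 28 = 0 - 28 = -28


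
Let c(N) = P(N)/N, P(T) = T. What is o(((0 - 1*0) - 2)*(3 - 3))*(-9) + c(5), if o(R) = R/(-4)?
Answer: 1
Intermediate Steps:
o(R) = -R/4 (o(R) = R*(-¼) = -R/4)
c(N) = 1 (c(N) = N/N = 1)
o(((0 - 1*0) - 2)*(3 - 3))*(-9) + c(5) = -((0 - 1*0) - 2)*(3 - 3)/4*(-9) + 1 = -((0 + 0) - 2)*0/4*(-9) + 1 = -(0 - 2)*0/4*(-9) + 1 = -(-1)*0/2*(-9) + 1 = -¼*0*(-9) + 1 = 0*(-9) + 1 = 0 + 1 = 1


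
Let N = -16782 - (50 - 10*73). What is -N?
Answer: 16102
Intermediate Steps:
N = -16102 (N = -16782 - (50 - 730) = -16782 - 1*(-680) = -16782 + 680 = -16102)
-N = -1*(-16102) = 16102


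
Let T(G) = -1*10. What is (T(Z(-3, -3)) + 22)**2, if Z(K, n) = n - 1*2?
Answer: 144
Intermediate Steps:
Z(K, n) = -2 + n (Z(K, n) = n - 2 = -2 + n)
T(G) = -10
(T(Z(-3, -3)) + 22)**2 = (-10 + 22)**2 = 12**2 = 144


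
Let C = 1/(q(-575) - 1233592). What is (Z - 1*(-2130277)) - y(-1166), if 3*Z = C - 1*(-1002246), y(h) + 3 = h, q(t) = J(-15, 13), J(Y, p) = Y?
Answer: 9124477798487/3700821 ≈ 2.4655e+6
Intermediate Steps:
q(t) = -15
C = -1/1233607 (C = 1/(-15 - 1233592) = 1/(-1233607) = -1/1233607 ≈ -8.1063e-7)
y(h) = -3 + h
Z = 1236377681321/3700821 (Z = (-1/1233607 - 1*(-1002246))/3 = (-1/1233607 + 1002246)/3 = (⅓)*(1236377681321/1233607) = 1236377681321/3700821 ≈ 3.3408e+5)
(Z - 1*(-2130277)) - y(-1166) = (1236377681321/3700821 - 1*(-2130277)) - (-3 - 1166) = (1236377681321/3700821 + 2130277) - 1*(-1169) = 9120151538738/3700821 + 1169 = 9124477798487/3700821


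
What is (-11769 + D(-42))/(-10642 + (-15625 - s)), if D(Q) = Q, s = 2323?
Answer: 3937/9530 ≈ 0.41312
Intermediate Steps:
(-11769 + D(-42))/(-10642 + (-15625 - s)) = (-11769 - 42)/(-10642 + (-15625 - 1*2323)) = -11811/(-10642 + (-15625 - 2323)) = -11811/(-10642 - 17948) = -11811/(-28590) = -11811*(-1/28590) = 3937/9530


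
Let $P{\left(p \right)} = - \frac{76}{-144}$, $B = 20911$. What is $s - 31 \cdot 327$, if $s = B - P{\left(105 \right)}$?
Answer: $\frac{387845}{36} \approx 10773.0$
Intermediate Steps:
$P{\left(p \right)} = \frac{19}{36}$ ($P{\left(p \right)} = \left(-76\right) \left(- \frac{1}{144}\right) = \frac{19}{36}$)
$s = \frac{752777}{36}$ ($s = 20911 - \frac{19}{36} = \frac{752777}{36} \approx 20910.0$)
$s - 31 \cdot 327 = \frac{752777}{36} - 31 \cdot 327 = \frac{752777}{36} - 10137 = \frac{387845}{36}$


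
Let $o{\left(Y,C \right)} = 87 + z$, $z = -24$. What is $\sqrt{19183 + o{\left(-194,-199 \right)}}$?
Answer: $\sqrt{19246} \approx 138.73$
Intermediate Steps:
$o{\left(Y,C \right)} = 63$ ($o{\left(Y,C \right)} = 87 - 24 = 63$)
$\sqrt{19183 + o{\left(-194,-199 \right)}} = \sqrt{19183 + 63} = \sqrt{19246}$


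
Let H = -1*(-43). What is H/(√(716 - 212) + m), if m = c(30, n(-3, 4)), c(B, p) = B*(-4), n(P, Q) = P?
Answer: -215/579 - 43*√14/2316 ≈ -0.44080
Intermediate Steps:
c(B, p) = -4*B
m = -120 (m = -4*30 = -120)
H = 43
H/(√(716 - 212) + m) = 43/(√(716 - 212) - 120) = 43/(√504 - 120) = 43/(6*√14 - 120) = 43/(-120 + 6*√14)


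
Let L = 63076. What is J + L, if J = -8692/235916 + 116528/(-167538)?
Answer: 311630414731183/4940611851 ≈ 63075.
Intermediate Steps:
J = -3618382493/4940611851 (J = -8692*1/235916 + 116528*(-1/167538) = -2173/58979 - 58264/83769 = -3618382493/4940611851 ≈ -0.73238)
J + L = -3618382493/4940611851 + 63076 = 311630414731183/4940611851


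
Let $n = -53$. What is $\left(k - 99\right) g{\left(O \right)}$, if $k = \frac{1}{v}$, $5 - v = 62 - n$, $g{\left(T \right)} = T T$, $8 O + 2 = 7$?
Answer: $- \frac{54455}{1408} \approx -38.675$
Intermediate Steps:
$O = \frac{5}{8}$ ($O = - \frac{1}{4} + \frac{1}{8} \cdot 7 = - \frac{1}{4} + \frac{7}{8} = \frac{5}{8} \approx 0.625$)
$g{\left(T \right)} = T^{2}$
$v = -110$ ($v = 5 - \left(62 - -53\right) = 5 - \left(62 + 53\right) = 5 - 115 = -110$)
$k = - \frac{1}{110}$ ($k = \frac{1}{-110} = - \frac{1}{110} \approx -0.0090909$)
$\left(k - 99\right) g{\left(O \right)} = \left(- \frac{1}{110} - 99\right) \left(\frac{5}{8}\right)^{2} = \left(- \frac{10891}{110}\right) \frac{25}{64} = - \frac{54455}{1408}$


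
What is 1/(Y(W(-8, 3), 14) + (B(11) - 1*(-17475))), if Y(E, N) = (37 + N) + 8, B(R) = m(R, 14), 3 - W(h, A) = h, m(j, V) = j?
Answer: 1/17545 ≈ 5.6996e-5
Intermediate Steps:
W(h, A) = 3 - h
B(R) = R
Y(E, N) = 45 + N
1/(Y(W(-8, 3), 14) + (B(11) - 1*(-17475))) = 1/((45 + 14) + (11 - 1*(-17475))) = 1/(59 + (11 + 17475)) = 1/(59 + 17486) = 1/17545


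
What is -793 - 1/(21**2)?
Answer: -349714/441 ≈ -793.00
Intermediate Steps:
-793 - 1/(21**2) = -793 - 1/441 = -349714/441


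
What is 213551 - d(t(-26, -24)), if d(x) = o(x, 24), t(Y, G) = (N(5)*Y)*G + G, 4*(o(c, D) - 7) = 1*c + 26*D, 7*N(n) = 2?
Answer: 1493446/7 ≈ 2.1335e+5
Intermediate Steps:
N(n) = 2/7 (N(n) = (1/7)*2 = 2/7)
o(c, D) = 7 + c/4 + 13*D/2 (o(c, D) = 7 + (1*c + 26*D)/4 = 7 + (c + 26*D)/4 = 7 + (c/4 + 13*D/2) = 7 + c/4 + 13*D/2)
t(Y, G) = G + 2*G*Y/7 (t(Y, G) = (2*Y/7)*G + G = 2*G*Y/7 + G = G + 2*G*Y/7)
d(x) = 163 + x/4 (d(x) = 7 + x/4 + (13/2)*24 = 7 + x/4 + 156 = 163 + x/4)
213551 - d(t(-26, -24)) = 213551 - (163 + ((1/7)*(-24)*(7 + 2*(-26)))/4) = 213551 - (163 + ((1/7)*(-24)*(7 - 52))/4) = 213551 - (163 + ((1/7)*(-24)*(-45))/4) = 213551 - (163 + (1/4)*(1080/7)) = 213551 - (163 + 270/7) = 213551 - 1*1411/7 = 213551 - 1411/7 = 1493446/7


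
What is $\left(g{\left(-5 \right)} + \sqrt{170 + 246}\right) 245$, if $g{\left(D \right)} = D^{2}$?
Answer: $6125 + 980 \sqrt{26} \approx 11122.0$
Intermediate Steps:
$\left(g{\left(-5 \right)} + \sqrt{170 + 246}\right) 245 = \left(\left(-5\right)^{2} + \sqrt{170 + 246}\right) 245 = \left(25 + \sqrt{416}\right) 245 = \left(25 + 4 \sqrt{26}\right) 245 = 6125 + 980 \sqrt{26}$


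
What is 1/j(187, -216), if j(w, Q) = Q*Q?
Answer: 1/46656 ≈ 2.1433e-5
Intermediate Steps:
j(w, Q) = Q**2
1/j(187, -216) = 1/((-216)**2) = 1/46656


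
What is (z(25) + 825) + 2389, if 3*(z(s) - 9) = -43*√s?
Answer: 9454/3 ≈ 3151.3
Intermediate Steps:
z(s) = 9 - 43*√s/3 (z(s) = 9 + (-43*√s)/3 = 9 - 43*√s/3)
(z(25) + 825) + 2389 = ((9 - 43*√25/3) + 825) + 2389 = ((9 - 43/3*5) + 825) + 2389 = ((9 - 215/3) + 825) + 2389 = (-188/3 + 825) + 2389 = 2287/3 + 2389 = 9454/3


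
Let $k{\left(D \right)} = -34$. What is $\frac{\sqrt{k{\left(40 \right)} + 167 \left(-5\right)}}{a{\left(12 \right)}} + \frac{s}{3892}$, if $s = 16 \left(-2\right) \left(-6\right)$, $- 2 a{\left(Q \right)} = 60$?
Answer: $\frac{48}{973} - \frac{i \sqrt{869}}{30} \approx 0.049332 - 0.98263 i$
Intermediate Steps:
$a{\left(Q \right)} = -30$ ($a{\left(Q \right)} = \left(- \frac{1}{2}\right) 60 = -30$)
$s = 192$ ($s = \left(-32\right) \left(-6\right) = 192$)
$\frac{\sqrt{k{\left(40 \right)} + 167 \left(-5\right)}}{a{\left(12 \right)}} + \frac{s}{3892} = \frac{\sqrt{-34 + 167 \left(-5\right)}}{-30} + \frac{192}{3892} = \sqrt{-34 - 835} \left(- \frac{1}{30}\right) + 192 \cdot \frac{1}{3892} = \sqrt{-869} \left(- \frac{1}{30}\right) + \frac{48}{973} = i \sqrt{869} \left(- \frac{1}{30}\right) + \frac{48}{973} = - \frac{i \sqrt{869}}{30} + \frac{48}{973} = \frac{48}{973} - \frac{i \sqrt{869}}{30}$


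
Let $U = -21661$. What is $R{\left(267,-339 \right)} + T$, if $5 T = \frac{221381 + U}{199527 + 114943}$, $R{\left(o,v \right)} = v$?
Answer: $- \frac{53282693}{157235} \approx -338.87$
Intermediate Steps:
$T = \frac{19972}{157235}$ ($T = \frac{\left(221381 - 21661\right) \frac{1}{199527 + 114943}}{5} = \frac{199720 \cdot \frac{1}{314470}}{5} = \frac{1}{5} \cdot \frac{19972}{31447} = \frac{19972}{157235} \approx 0.12702$)
$R{\left(267,-339 \right)} + T = -339 + \frac{19972}{157235} = - \frac{53282693}{157235}$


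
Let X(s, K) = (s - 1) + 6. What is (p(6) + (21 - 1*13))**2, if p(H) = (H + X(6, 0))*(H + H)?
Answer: 44944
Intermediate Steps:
X(s, K) = 5 + s (X(s, K) = (-1 + s) + 6 = 5 + s)
p(H) = 2*H*(11 + H) (p(H) = (H + (5 + 6))*(H + H) = (H + 11)*(2*H) = (11 + H)*(2*H) = 2*H*(11 + H))
(p(6) + (21 - 1*13))**2 = (2*6*(11 + 6) + (21 - 1*13))**2 = (2*6*17 + (21 - 13))**2 = (204 + 8)**2 = 212**2 = 44944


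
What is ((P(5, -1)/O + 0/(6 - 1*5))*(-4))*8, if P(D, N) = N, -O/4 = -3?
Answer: 8/3 ≈ 2.6667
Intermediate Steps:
O = 12 (O = -4*(-3) = 12)
((P(5, -1)/O + 0/(6 - 1*5))*(-4))*8 = ((-1/12 + 0/(6 - 1*5))*(-4))*8 = ((-1*1/12 + 0/(6 - 5))*(-4))*8 = ((-1/12 + 0/1)*(-4))*8 = ((-1/12 + 0*1)*(-4))*8 = ((-1/12 + 0)*(-4))*8 = -1/12*(-4)*8 = (1/3)*8 = 8/3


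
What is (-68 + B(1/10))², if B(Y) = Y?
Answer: 461041/100 ≈ 4610.4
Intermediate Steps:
(-68 + B(1/10))² = (-68 + 1/10)² = (-68 + ⅒)² = (-679/10)² = 461041/100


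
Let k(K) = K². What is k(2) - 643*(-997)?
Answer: 641075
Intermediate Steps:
k(2) - 643*(-997) = 2² - 643*(-997) = 4 + 641071 = 641075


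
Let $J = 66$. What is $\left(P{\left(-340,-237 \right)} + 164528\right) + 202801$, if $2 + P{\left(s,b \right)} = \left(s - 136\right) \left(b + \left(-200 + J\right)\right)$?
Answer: $543923$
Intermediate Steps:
$P{\left(s,b \right)} = -2 + \left(-136 + s\right) \left(-134 + b\right)$ ($P{\left(s,b \right)} = -2 + \left(s - 136\right) \left(b + \left(-200 + 66\right)\right) = -2 + \left(-136 + s\right) \left(b - 134\right) = -2 + \left(-136 + s\right) \left(-134 + b\right)$)
$\left(P{\left(-340,-237 \right)} + 164528\right) + 202801 = \left(\left(18222 - -32232 - -45560 - -80580\right) + 164528\right) + 202801 = \left(\left(18222 + 32232 + 45560 + 80580\right) + 164528\right) + 202801 = \left(176594 + 164528\right) + 202801 = 341122 + 202801 = 543923$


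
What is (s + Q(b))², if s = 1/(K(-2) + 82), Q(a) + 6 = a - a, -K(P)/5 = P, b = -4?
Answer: 303601/8464 ≈ 35.870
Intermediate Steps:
K(P) = -5*P
Q(a) = -6 (Q(a) = -6 + (a - a) = -6 + 0 = -6)
s = 1/92 (s = 1/(-5*(-2) + 82) = 1/(10 + 82) = 1/92 ≈ 0.010870)
(s + Q(b))² = (1/92 - 6)² = (-551/92)² = 303601/8464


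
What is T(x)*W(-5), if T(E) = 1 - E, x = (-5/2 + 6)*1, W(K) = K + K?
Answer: 25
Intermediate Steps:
W(K) = 2*K
x = 7/2 (x = (-5*½ + 6)*1 = (-5/2 + 6)*1 = (7/2)*1 = 7/2 ≈ 3.5000)
T(x)*W(-5) = (1 - 1*7/2)*(2*(-5)) = (1 - 7/2)*(-10) = -5/2*(-10) = 25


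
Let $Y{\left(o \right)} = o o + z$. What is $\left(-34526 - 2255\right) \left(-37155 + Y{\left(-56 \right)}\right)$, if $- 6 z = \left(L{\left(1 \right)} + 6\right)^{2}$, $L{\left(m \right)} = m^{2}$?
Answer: $\frac{7509319303}{6} \approx 1.2516 \cdot 10^{9}$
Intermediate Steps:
$z = - \frac{49}{6}$ ($z = - \frac{\left(1^{2} + 6\right)^{2}}{6} = - \frac{\left(1 + 6\right)^{2}}{6} = - \frac{7^{2}}{6} = \left(- \frac{1}{6}\right) 49 = - \frac{49}{6} \approx -8.1667$)
$Y{\left(o \right)} = - \frac{49}{6} + o^{2}$ ($Y{\left(o \right)} = o o - \frac{49}{6} = o^{2} - \frac{49}{6} = - \frac{49}{6} + o^{2}$)
$\left(-34526 - 2255\right) \left(-37155 + Y{\left(-56 \right)}\right) = \left(-34526 - 2255\right) \left(-37155 - \left(\frac{49}{6} - \left(-56\right)^{2}\right)\right) = - 36781 \left(-37155 + \left(- \frac{49}{6} + 3136\right)\right) = - 36781 \left(-37155 + \frac{18767}{6}\right) = \left(-36781\right) \left(- \frac{204163}{6}\right) = \frac{7509319303}{6}$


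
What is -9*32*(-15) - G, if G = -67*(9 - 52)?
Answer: 1439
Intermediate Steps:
G = 2881 (G = -67*(-43) = 2881)
-9*32*(-15) - G = -9*32*(-15) - 1*2881 = -288*(-15) - 2881 = 4320 - 2881 = 1439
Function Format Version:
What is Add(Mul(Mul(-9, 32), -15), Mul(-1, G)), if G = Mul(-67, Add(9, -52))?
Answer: 1439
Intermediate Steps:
G = 2881 (G = Mul(-67, -43) = 2881)
Add(Mul(Mul(-9, 32), -15), Mul(-1, G)) = Add(Mul(Mul(-9, 32), -15), Mul(-1, 2881)) = Add(Mul(-288, -15), -2881) = Add(4320, -2881) = 1439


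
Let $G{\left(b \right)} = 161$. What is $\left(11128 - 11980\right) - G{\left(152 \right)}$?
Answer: $-1013$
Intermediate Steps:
$\left(11128 - 11980\right) - G{\left(152 \right)} = \left(11128 - 11980\right) - 161 = -852 - 161 = -1013$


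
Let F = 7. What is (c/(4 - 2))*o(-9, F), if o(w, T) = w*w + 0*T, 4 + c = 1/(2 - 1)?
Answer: -243/2 ≈ -121.50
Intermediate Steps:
c = -3 (c = -4 + 1/(2 - 1) = -4 + 1/1 = -4 + 1 = -3)
o(w, T) = w² (o(w, T) = w² + 0 = w²)
(c/(4 - 2))*o(-9, F) = -3/(4 - 2)*(-9)² = -3/2*81 = -243/2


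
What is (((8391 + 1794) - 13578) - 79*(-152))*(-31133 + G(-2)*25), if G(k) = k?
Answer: -268641545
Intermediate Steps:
(((8391 + 1794) - 13578) - 79*(-152))*(-31133 + G(-2)*25) = (((8391 + 1794) - 13578) - 79*(-152))*(-31133 - 2*25) = ((10185 - 13578) + 12008)*(-31133 - 50) = (-3393 + 12008)*(-31183) = 8615*(-31183) = -268641545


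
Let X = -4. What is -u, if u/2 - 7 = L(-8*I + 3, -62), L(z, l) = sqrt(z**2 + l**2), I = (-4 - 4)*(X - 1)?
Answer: -14 - 2*sqrt(104333) ≈ -660.01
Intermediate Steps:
I = 40 (I = (-4 - 4)*(-4 - 1) = -8*(-5) = 40)
L(z, l) = sqrt(l**2 + z**2)
u = 14 + 2*sqrt(104333) (u = 14 + 2*sqrt((-62)**2 + (-8*40 + 3)**2) = 14 + 2*sqrt(3844 + (-320 + 3)**2) = 14 + 2*sqrt(3844 + (-317)**2) = 14 + 2*sqrt(3844 + 100489) = 14 + 2*sqrt(104333) ≈ 660.01)
-u = -(14 + 2*sqrt(104333)) = -14 - 2*sqrt(104333)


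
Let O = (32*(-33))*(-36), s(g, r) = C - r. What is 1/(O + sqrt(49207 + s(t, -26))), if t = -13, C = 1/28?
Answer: 1064448/40464676643 - 10*sqrt(385987)/40464676643 ≈ 2.6152e-5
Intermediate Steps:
C = 1/28 ≈ 0.035714
s(g, r) = 1/28 - r
O = 38016 (O = -1056*(-36) = 38016)
1/(O + sqrt(49207 + s(t, -26))) = 1/(38016 + sqrt(49207 + (1/28 - 1*(-26)))) = 1/(38016 + sqrt(49207 + (1/28 + 26))) = 1/(38016 + sqrt(49207 + 729/28)) = 1/(38016 + sqrt(1378525/28)) = 1/(38016 + 5*sqrt(385987)/14)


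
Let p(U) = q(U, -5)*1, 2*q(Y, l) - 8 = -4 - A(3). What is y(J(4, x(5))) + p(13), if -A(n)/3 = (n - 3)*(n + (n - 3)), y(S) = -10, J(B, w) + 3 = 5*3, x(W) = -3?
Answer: -8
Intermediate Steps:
J(B, w) = 12 (J(B, w) = -3 + 5*3 = -3 + 15 = 12)
A(n) = -3*(-3 + n)*(-3 + 2*n) (A(n) = -3*(n - 3)*(n + (n - 3)) = -3*(-3 + n)*(n + (-3 + n)) = -3*(-3 + n)*(-3 + 2*n))
q(Y, l) = 2 (q(Y, l) = 4 + (-4 - (-27 - 6*3**2 + 27*3))/2 = 4 + (-4 - (-27 - 6*9 + 81))/2 = 4 + (-4 - (-27 - 54 + 81))/2 = 4 + (-4 - 1*0)/2 = 4 + (-4 + 0)/2 = 4 + (1/2)*(-4) = 4 - 2 = 2)
p(U) = 2 (p(U) = 2*1 = 2)
y(J(4, x(5))) + p(13) = -10 + 2 = -8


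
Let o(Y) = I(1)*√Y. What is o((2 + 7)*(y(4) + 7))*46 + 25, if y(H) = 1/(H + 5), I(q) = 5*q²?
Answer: 1865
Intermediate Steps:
y(H) = 1/(5 + H)
o(Y) = 5*√Y (o(Y) = (5*1²)*√Y = (5*1)*√Y = 5*√Y)
o((2 + 7)*(y(4) + 7))*46 + 25 = (5*√((2 + 7)*(1/(5 + 4) + 7)))*46 + 25 = (5*√(9*(1/9 + 7)))*46 + 25 = (5*√(9*(⅑ + 7)))*46 + 25 = (5*√(9*(64/9)))*46 + 25 = (5*√64)*46 + 25 = (5*8)*46 + 25 = 40*46 + 25 = 1840 + 25 = 1865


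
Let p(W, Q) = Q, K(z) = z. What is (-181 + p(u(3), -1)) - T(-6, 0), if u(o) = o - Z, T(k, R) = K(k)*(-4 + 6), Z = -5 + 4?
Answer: -170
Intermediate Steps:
Z = -1
T(k, R) = 2*k (T(k, R) = k*(-4 + 6) = k*2 = 2*k)
u(o) = 1 + o (u(o) = o - 1*(-1) = o + 1 = 1 + o)
(-181 + p(u(3), -1)) - T(-6, 0) = (-181 - 1) - 2*(-6) = -182 - 1*(-12) = -182 + 12 = -170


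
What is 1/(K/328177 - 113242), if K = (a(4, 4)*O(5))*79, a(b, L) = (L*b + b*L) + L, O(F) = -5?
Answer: -328177/37163434054 ≈ -8.8306e-6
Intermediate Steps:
a(b, L) = L + 2*L*b (a(b, L) = (L*b + L*b) + L = 2*L*b + L = L + 2*L*b)
K = -14220 (K = ((4*(1 + 2*4))*(-5))*79 = ((4*(1 + 8))*(-5))*79 = ((4*9)*(-5))*79 = (36*(-5))*79 = -180*79 = -14220)
1/(K/328177 - 113242) = 1/(-14220/328177 - 113242) = 1/(-37163434054/328177) = -328177/37163434054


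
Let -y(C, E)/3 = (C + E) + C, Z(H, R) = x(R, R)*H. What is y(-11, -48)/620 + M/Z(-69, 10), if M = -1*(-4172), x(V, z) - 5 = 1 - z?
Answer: 66115/4278 ≈ 15.455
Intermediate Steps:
x(V, z) = 6 - z (x(V, z) = 5 + (1 - z) = 6 - z)
Z(H, R) = H*(6 - R) (Z(H, R) = (6 - R)*H = H*(6 - R))
y(C, E) = -6*C - 3*E (y(C, E) = -3*((C + E) + C) = -3*(E + 2*C) = -6*C - 3*E)
M = 4172
y(-11, -48)/620 + M/Z(-69, 10) = (-6*(-11) - 3*(-48))/620 + 4172/((-69*(6 - 1*10))) = (66 + 144)*(1/620) + 4172/((-69*(6 - 10))) = 210*(1/620) + 4172/((-69*(-4))) = 21/62 + 4172/276 = 21/62 + 4172*(1/276) = 21/62 + 1043/69 = 66115/4278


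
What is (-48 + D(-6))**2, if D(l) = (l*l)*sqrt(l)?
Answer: -5472 - 3456*I*sqrt(6) ≈ -5472.0 - 8465.4*I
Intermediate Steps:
D(l) = l**(5/2) (D(l) = l**2*sqrt(l) = l**(5/2))
(-48 + D(-6))**2 = (-48 + (-6)**(5/2))**2 = (-48 + 36*I*sqrt(6))**2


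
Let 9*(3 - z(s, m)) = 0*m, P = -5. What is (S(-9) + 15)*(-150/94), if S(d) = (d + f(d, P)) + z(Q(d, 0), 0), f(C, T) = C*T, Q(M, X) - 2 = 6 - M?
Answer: -4050/47 ≈ -86.170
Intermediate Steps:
Q(M, X) = 8 - M (Q(M, X) = 2 + (6 - M) = 8 - M)
z(s, m) = 3 (z(s, m) = 3 - 0*m = 3 - 1/9*0 = 3 + 0 = 3)
S(d) = 3 - 4*d (S(d) = (d + d*(-5)) + 3 = (d - 5*d) + 3 = -4*d + 3 = 3 - 4*d)
(S(-9) + 15)*(-150/94) = ((3 - 4*(-9)) + 15)*(-150/94) = ((3 + 36) + 15)*(-150*1/94) = (39 + 15)*(-75/47) = 54*(-75/47) = -4050/47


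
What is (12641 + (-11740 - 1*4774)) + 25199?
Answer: 21326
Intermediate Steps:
(12641 + (-11740 - 1*4774)) + 25199 = (12641 + (-11740 - 4774)) + 25199 = (12641 - 16514) + 25199 = -3873 + 25199 = 21326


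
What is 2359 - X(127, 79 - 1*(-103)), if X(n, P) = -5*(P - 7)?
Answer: 3234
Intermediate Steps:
X(n, P) = 35 - 5*P (X(n, P) = -5*(-7 + P) = 35 - 5*P)
2359 - X(127, 79 - 1*(-103)) = 2359 - (35 - 5*(79 - 1*(-103))) = 2359 - (35 - 5*(79 + 103)) = 2359 - (35 - 5*182) = 2359 - (35 - 910) = 2359 - 1*(-875) = 2359 + 875 = 3234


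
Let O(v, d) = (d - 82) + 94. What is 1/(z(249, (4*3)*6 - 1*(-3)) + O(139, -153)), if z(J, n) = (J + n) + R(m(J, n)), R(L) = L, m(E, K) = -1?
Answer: 1/182 ≈ 0.0054945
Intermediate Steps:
O(v, d) = 12 + d (O(v, d) = (-82 + d) + 94 = 12 + d)
z(J, n) = -1 + J + n (z(J, n) = (J + n) - 1 = -1 + J + n)
1/(z(249, (4*3)*6 - 1*(-3)) + O(139, -153)) = 1/((-1 + 249 + ((4*3)*6 - 1*(-3))) + (12 - 153)) = 1/((-1 + 249 + (12*6 + 3)) - 141) = 1/((-1 + 249 + (72 + 3)) - 141) = 1/((-1 + 249 + 75) - 141) = 1/(323 - 141) = 1/182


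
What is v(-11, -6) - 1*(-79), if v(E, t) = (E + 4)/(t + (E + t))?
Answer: 1824/23 ≈ 79.304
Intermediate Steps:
v(E, t) = (4 + E)/(E + 2*t)
v(-11, -6) - 1*(-79) = (4 - 11)/(-11 + 2*(-6)) - 1*(-79) = -7/(-11 - 12) + 79 = -7/(-23) + 79 = -1/23*(-7) + 79 = 7/23 + 79 = 1824/23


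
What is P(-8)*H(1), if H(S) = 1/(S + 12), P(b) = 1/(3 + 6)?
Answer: 1/117 ≈ 0.0085470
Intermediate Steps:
P(b) = ⅑ (P(b) = 1/9 = ⅑)
H(S) = 1/(12 + S)
P(-8)*H(1) = 1/(9*(12 + 1)) = (⅑)/13 = (⅑)*(1/13) = 1/117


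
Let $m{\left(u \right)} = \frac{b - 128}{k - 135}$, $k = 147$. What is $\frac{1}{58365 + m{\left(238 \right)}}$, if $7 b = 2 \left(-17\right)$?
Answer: $\frac{14}{816955} \approx 1.7137 \cdot 10^{-5}$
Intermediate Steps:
$b = - \frac{34}{7}$ ($b = \frac{2 \left(-17\right)}{7} = \frac{1}{7} \left(-34\right) = - \frac{34}{7} \approx -4.8571$)
$m{\left(u \right)} = - \frac{155}{14}$ ($m{\left(u \right)} = \frac{- \frac{34}{7} - 128}{147 - 135} = - \frac{930}{7 \cdot 12} = \left(- \frac{930}{7}\right) \frac{1}{12} = - \frac{155}{14}$)
$\frac{1}{58365 + m{\left(238 \right)}} = \frac{1}{58365 - \frac{155}{14}} = \frac{1}{\frac{816955}{14}} = \frac{14}{816955}$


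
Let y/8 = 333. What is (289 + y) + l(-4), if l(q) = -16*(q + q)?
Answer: 3081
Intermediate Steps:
y = 2664 (y = 8*333 = 2664)
l(q) = -32*q
(289 + y) + l(-4) = (289 + 2664) - 32*(-4) = 2953 + 128 = 3081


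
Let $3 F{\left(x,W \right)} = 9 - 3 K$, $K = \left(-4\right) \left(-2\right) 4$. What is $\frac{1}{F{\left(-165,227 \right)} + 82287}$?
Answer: $\frac{1}{82258} \approx 1.2157 \cdot 10^{-5}$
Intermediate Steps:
$K = 32$ ($K = 8 \cdot 4 = 32$)
$F{\left(x,W \right)} = -29$ ($F{\left(x,W \right)} = \frac{9 - 96}{3} = \frac{1}{3} \left(-87\right) = -29$)
$\frac{1}{F{\left(-165,227 \right)} + 82287} = \frac{1}{-29 + 82287} = \frac{1}{82258}$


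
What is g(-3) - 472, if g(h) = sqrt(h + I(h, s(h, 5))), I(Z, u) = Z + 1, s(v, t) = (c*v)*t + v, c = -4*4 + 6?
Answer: -472 + I*sqrt(5) ≈ -472.0 + 2.2361*I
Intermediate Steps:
c = -10 (c = -16 + 6 = -10)
s(v, t) = v - 10*t*v (s(v, t) = (-10*v)*t + v = -10*t*v + v = v - 10*t*v)
I(Z, u) = 1 + Z
g(h) = sqrt(1 + 2*h) (g(h) = sqrt(h + (1 + h)) = sqrt(1 + 2*h))
g(-3) - 472 = sqrt(1 + 2*(-3)) - 472 = sqrt(1 - 6) - 472 = sqrt(-5) - 472 = I*sqrt(5) - 472 = -472 + I*sqrt(5)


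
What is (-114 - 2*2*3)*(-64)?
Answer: 8064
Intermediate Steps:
(-114 - 2*2*3)*(-64) = (-114 - 4*3)*(-64) = (-114 - 12)*(-64) = -126*(-64) = 8064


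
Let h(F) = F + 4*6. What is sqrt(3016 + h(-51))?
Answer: 7*sqrt(61) ≈ 54.672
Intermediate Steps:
h(F) = 24 + F (h(F) = F + 24 = 24 + F)
sqrt(3016 + h(-51)) = sqrt(3016 + (24 - 51)) = sqrt(3016 - 27) = sqrt(2989) = 7*sqrt(61)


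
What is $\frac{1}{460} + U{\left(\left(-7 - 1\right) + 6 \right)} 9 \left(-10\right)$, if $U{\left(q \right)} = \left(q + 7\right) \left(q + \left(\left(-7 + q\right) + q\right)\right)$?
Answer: $\frac{2691001}{460} \approx 5850.0$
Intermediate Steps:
$U{\left(q \right)} = \left(-7 + 3 q\right) \left(7 + q\right)$ ($U{\left(q \right)} = \left(7 + q\right) \left(q + \left(-7 + 2 q\right)\right) = \left(7 + q\right) \left(-7 + 3 q\right) = \left(-7 + 3 q\right) \left(7 + q\right)$)
$\frac{1}{460} + U{\left(\left(-7 - 1\right) + 6 \right)} 9 \left(-10\right) = \frac{1}{460} + \left(-49 + 3 \left(\left(-7 - 1\right) + 6\right)^{2} + 14 \left(\left(-7 - 1\right) + 6\right)\right) 9 \left(-10\right) = \frac{1}{460} + \left(-49 + 3 \left(-8 + 6\right)^{2} + 14 \left(-8 + 6\right)\right) \left(-90\right) = \frac{1}{460} + \left(-49 + 3 \left(-2\right)^{2} + 14 \left(-2\right)\right) \left(-90\right) = \frac{1}{460} + \left(-49 + 3 \cdot 4 - 28\right) \left(-90\right) = \frac{1}{460} + \left(-49 + 12 - 28\right) \left(-90\right) = \frac{1}{460} - -5850 = \frac{1}{460} + 5850 = \frac{2691001}{460}$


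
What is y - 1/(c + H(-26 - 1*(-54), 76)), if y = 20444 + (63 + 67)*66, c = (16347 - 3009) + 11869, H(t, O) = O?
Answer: 733813791/25283 ≈ 29024.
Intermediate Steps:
c = 25207 (c = 13338 + 11869 = 25207)
y = 29024 (y = 20444 + 130*66 = 20444 + 8580 = 29024)
y - 1/(c + H(-26 - 1*(-54), 76)) = 29024 - 1/(25207 + 76) = 29024 - 1/25283 = 733813791/25283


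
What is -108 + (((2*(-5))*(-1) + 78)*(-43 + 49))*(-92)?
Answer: -48684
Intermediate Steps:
-108 + (((2*(-5))*(-1) + 78)*(-43 + 49))*(-92) = -108 + ((-10*(-1) + 78)*6)*(-92) = -108 + ((10 + 78)*6)*(-92) = -108 + (88*6)*(-92) = -108 + 528*(-92) = -108 - 48576 = -48684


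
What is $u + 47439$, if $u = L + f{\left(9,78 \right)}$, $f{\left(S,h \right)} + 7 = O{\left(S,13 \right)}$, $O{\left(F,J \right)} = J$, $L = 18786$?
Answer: $66231$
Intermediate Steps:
$f{\left(S,h \right)} = 6$ ($f{\left(S,h \right)} = -7 + 13 = 6$)
$u = 18792$ ($u = 18786 + 6 = 18792$)
$u + 47439 = 18792 + 47439 = 66231$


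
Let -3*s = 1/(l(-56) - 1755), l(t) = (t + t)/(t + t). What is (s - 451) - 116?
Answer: -2983553/5262 ≈ -567.00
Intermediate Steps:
l(t) = 1 (l(t) = (2*t)/((2*t)) = (2*t)*(1/(2*t)) = 1)
s = 1/5262 (s = -1/(3*(1 - 1755)) = -1/3/(-1754) = -1/3*(-1/1754) = 1/5262 ≈ 0.00019004)
(s - 451) - 116 = (1/5262 - 451) - 116 = -2373161/5262 - 116 = -2983553/5262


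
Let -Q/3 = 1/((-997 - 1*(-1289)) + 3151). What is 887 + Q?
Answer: 3053938/3443 ≈ 887.00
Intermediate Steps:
Q = -3/3443 (Q = -3/((-997 - 1*(-1289)) + 3151) = -3/((-997 + 1289) + 3151) = -3/(292 + 3151) = -3/3443 ≈ -0.00087133)
887 + Q = 887 - 3/3443 = 3053938/3443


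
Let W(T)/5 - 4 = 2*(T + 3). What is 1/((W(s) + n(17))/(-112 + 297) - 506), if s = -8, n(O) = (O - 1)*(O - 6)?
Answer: -185/93464 ≈ -0.0019794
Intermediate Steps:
n(O) = (-1 + O)*(-6 + O)
W(T) = 50 + 10*T (W(T) = 20 + 5*(2*(T + 3)) = 20 + 5*(2*(3 + T)) = 20 + 5*(6 + 2*T) = 20 + (30 + 10*T) = 50 + 10*T)
1/((W(s) + n(17))/(-112 + 297) - 506) = 1/(((50 + 10*(-8)) + (6 + 17**2 - 7*17))/(-112 + 297) - 506) = 1/(((50 - 80) + (6 + 289 - 119))/185 - 506) = 1/((-30 + 176)*(1/185) - 506) = 1/(146*(1/185) - 506) = 1/(146/185 - 506) = 1/(-93464/185) = -185/93464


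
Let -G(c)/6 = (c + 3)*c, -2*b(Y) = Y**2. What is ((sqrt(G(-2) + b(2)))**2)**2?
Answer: 100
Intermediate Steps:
b(Y) = -Y**2/2
G(c) = -6*c*(3 + c) (G(c) = -6*(c + 3)*c = -6*(3 + c)*c = -6*c*(3 + c))
((sqrt(G(-2) + b(2)))**2)**2 = ((sqrt(-6*(-2)*(3 - 2) - 1/2*2**2))**2)**2 = ((sqrt(-6*(-2)*1 - 1/2*4))**2)**2 = ((sqrt(12 - 2))**2)**2 = ((sqrt(10))**2)**2 = 10**2 = 100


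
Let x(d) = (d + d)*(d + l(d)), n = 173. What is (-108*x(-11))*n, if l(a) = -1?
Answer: -4932576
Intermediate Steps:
x(d) = 2*d*(-1 + d) (x(d) = (d + d)*(d - 1) = (2*d)*(-1 + d) = 2*d*(-1 + d))
(-108*x(-11))*n = -216*(-11)*(-1 - 11)*173 = -216*(-11)*(-12)*173 = -108*264*173 = -28512*173 = -4932576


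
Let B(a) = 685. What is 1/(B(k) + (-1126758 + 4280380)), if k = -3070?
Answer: 1/3154307 ≈ 3.1703e-7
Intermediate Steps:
1/(B(k) + (-1126758 + 4280380)) = 1/(685 + (-1126758 + 4280380)) = 1/(685 + 3153622) = 1/3154307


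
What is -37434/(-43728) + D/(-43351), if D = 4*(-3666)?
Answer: 377338121/315942088 ≈ 1.1943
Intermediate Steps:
D = -14664
-37434/(-43728) + D/(-43351) = -37434/(-43728) - 14664/(-43351) = -37434*(-1/43728) - 14664*(-1/43351) = 6239/7288 + 14664/43351 = 377338121/315942088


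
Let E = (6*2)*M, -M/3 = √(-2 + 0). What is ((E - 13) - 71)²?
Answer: 4464 + 6048*I*√2 ≈ 4464.0 + 8553.2*I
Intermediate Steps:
M = -3*I*√2 (M = -3*√(-2 + 0) = -3*I*√2 ≈ -4.2426*I)
E = -36*I*√2 (E = (6*2)*(-3*I*√2) = 12*(-3*I*√2) = -36*I*√2 ≈ -50.912*I)
((E - 13) - 71)² = ((-36*I*√2 - 13) - 71)² = ((-13 - 36*I*√2) - 71)² = (-84 - 36*I*√2)²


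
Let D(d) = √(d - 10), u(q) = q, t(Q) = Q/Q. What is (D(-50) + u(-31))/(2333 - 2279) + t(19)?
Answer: 23/54 + I*√15/27 ≈ 0.42593 + 0.14344*I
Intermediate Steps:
t(Q) = 1
D(d) = √(-10 + d)
(D(-50) + u(-31))/(2333 - 2279) + t(19) = (√(-10 - 50) - 31)/(2333 - 2279) + 1 = (√(-60) - 31)/54 + 1 = (2*I*√15 - 31)*(1/54) + 1 = (-31 + 2*I*√15)*(1/54) + 1 = (-31/54 + I*√15/27) + 1 = 23/54 + I*√15/27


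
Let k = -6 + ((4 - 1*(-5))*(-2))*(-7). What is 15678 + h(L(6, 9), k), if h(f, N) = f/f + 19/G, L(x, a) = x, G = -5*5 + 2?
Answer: 360598/23 ≈ 15678.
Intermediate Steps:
G = -23 (G = -25 + 2 = -23)
k = 120 (k = -6 + ((4 + 5)*(-2))*(-7) = -6 + (9*(-2))*(-7) = -6 - 18*(-7) = -6 + 126 = 120)
h(f, N) = 4/23 (h(f, N) = f/f + 19/(-23) = 1 + 19*(-1/23) = 1 - 19/23 = 4/23)
15678 + h(L(6, 9), k) = 15678 + 4/23 = 360598/23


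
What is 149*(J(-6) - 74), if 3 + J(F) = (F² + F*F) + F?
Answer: -1639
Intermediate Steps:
J(F) = -3 + F + 2*F² (J(F) = -3 + ((F² + F*F) + F) = -3 + ((F² + F²) + F) = -3 + (2*F² + F) = -3 + (F + 2*F²) = -3 + F + 2*F²)
149*(J(-6) - 74) = 149*((-3 - 6 + 2*(-6)²) - 74) = 149*((-3 - 6 + 2*36) - 74) = 149*((-3 - 6 + 72) - 74) = 149*(63 - 74) = 149*(-11) = -1639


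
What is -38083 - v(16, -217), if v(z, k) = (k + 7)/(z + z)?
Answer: -609223/16 ≈ -38076.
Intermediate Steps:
v(z, k) = (7 + k)/(2*z) (v(z, k) = (7 + k)/((2*z)) = (7 + k)*(1/(2*z)) = (7 + k)/(2*z))
-38083 - v(16, -217) = -38083 - (7 - 217)/(2*16) = -38083 - (-210)/(2*16) = -38083 - 1*(-105/16) = -38083 + 105/16 = -609223/16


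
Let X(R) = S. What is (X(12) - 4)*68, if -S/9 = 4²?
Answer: -10064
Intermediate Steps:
S = -144 (S = -9*4² = -9*16 = -144)
X(R) = -144
(X(12) - 4)*68 = (-144 - 4)*68 = -148*68 = -10064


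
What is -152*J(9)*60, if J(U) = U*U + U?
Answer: -820800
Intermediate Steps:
J(U) = U + U² (J(U) = U² + U = U + U²)
-152*J(9)*60 = -1368*(1 + 9)*60 = -1368*10*60 = -152*90*60 = -13680*60 = -820800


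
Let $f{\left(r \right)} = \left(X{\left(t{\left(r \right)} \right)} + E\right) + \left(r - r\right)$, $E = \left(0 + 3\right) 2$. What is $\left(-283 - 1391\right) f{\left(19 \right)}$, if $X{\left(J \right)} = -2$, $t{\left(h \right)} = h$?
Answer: $-6696$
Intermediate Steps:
$E = 6$ ($E = 3 \cdot 2 = 6$)
$f{\left(r \right)} = 4$ ($f{\left(r \right)} = \left(-2 + 6\right) + \left(r - r\right) = 4 + 0 = 4$)
$\left(-283 - 1391\right) f{\left(19 \right)} = \left(-283 - 1391\right) 4 = \left(-1674\right) 4 = -6696$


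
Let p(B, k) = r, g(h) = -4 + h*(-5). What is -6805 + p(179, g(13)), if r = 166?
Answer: -6639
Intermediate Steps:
g(h) = -4 - 5*h
p(B, k) = 166
-6805 + p(179, g(13)) = -6805 + 166 = -6639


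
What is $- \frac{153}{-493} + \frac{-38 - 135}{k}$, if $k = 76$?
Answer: $- \frac{4333}{2204} \approx -1.966$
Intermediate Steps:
$- \frac{153}{-493} + \frac{-38 - 135}{k} = - \frac{153}{-493} + \frac{-38 - 135}{76} = \left(-153\right) \left(- \frac{1}{493}\right) + \left(-38 - 135\right) \frac{1}{76} = \frac{9}{29} - \frac{173}{76} = - \frac{4333}{2204}$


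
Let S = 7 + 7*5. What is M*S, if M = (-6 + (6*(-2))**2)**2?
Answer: 799848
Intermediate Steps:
M = 19044 (M = (-6 + (-12)**2)**2 = (-6 + 144)**2 = 138**2 = 19044)
S = 42 (S = 7 + 35 = 42)
M*S = 19044*42 = 799848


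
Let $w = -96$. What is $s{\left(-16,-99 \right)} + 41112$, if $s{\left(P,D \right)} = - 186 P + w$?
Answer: $43992$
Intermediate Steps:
$s{\left(P,D \right)} = -96 - 186 P$ ($s{\left(P,D \right)} = - 186 P - 96 = -96 - 186 P$)
$s{\left(-16,-99 \right)} + 41112 = \left(-96 - -2976\right) + 41112 = \left(-96 + 2976\right) + 41112 = 2880 + 41112 = 43992$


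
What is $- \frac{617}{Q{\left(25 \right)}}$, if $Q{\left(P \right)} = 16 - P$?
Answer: $\frac{617}{9} \approx 68.556$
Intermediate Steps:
$- \frac{617}{Q{\left(25 \right)}} = - \frac{617}{16 - 25} = - \frac{617}{-9} = \left(-617\right) \left(- \frac{1}{9}\right) = \frac{617}{9}$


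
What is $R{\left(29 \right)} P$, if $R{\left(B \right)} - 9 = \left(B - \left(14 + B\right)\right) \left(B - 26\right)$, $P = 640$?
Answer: $-21120$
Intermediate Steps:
$R{\left(B \right)} = 373 - 14 B$ ($R{\left(B \right)} = 9 + \left(B - \left(14 + B\right)\right) \left(B - 26\right) = 9 - 14 \left(-26 + B\right) = 9 - \left(-364 + 14 B\right) = 373 - 14 B$)
$R{\left(29 \right)} P = \left(373 - 406\right) 640 = \left(-33\right) 640 = -21120$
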